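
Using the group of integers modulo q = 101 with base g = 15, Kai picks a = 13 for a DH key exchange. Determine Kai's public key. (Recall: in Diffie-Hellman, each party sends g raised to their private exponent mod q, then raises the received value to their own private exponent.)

Public value = 15^13 mod 101.
15^1 ≡ 15 (mod 101)
15^2 = (15^1)^2 ≡ 15^2 = 225 ≡ 23 (mod 101)
15^4 = (15^2)^2 ≡ 23^2 = 529 ≡ 24 (mod 101)
15^8 = (15^4)^2 ≡ 24^2 = 576 ≡ 71 (mod 101)
15^13 = 15^8 · 15^4 · 15^1 ≡ 71 · 24 · 15 ≡ 7 (mod 101).

7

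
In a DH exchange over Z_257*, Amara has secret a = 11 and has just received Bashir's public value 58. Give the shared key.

231

Shared key K = 58^11 mod 257.
58^1 ≡ 58 (mod 257)
58^2 = (58^1)^2 ≡ 58^2 = 3364 ≡ 23 (mod 257)
58^4 = (58^2)^2 ≡ 23^2 = 529 ≡ 15 (mod 257)
58^8 = (58^4)^2 ≡ 15^2 = 225 ≡ 225 (mod 257)
58^11 = 58^8 · 58^2 · 58^1 ≡ 225 · 23 · 58 ≡ 231 (mod 257).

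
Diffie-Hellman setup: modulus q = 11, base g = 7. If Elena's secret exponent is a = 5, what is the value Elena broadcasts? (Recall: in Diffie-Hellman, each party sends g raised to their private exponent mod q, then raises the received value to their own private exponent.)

10

Public value = 7^5 mod 11.
7^1 ≡ 7 (mod 11)
7^2 = (7^1)^2 ≡ 7^2 = 49 ≡ 5 (mod 11)
7^4 = (7^2)^2 ≡ 5^2 = 25 ≡ 3 (mod 11)
7^5 = 7^4 · 7^1 ≡ 3 · 7 ≡ 10 (mod 11).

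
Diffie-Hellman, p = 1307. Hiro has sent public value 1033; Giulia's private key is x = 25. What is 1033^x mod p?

1149

Shared key K = 1033^25 mod 1307.
1033^1 ≡ 1033 (mod 1307)
1033^2 = (1033^1)^2 ≡ 1033^2 = 1067089 ≡ 577 (mod 1307)
1033^4 = (1033^2)^2 ≡ 577^2 = 332929 ≡ 951 (mod 1307)
1033^8 = (1033^4)^2 ≡ 951^2 = 904401 ≡ 1264 (mod 1307)
1033^16 = (1033^8)^2 ≡ 1264^2 = 1597696 ≡ 542 (mod 1307)
1033^25 = 1033^16 · 1033^8 · 1033^1 ≡ 542 · 1264 · 1033 ≡ 1149 (mod 1307).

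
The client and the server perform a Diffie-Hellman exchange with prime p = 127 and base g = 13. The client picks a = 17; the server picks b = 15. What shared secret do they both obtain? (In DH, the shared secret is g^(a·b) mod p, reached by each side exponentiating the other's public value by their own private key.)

38

The server sends B = g^b mod p = 13^15 mod 127.
13^1 ≡ 13 (mod 127)
13^2 = (13^1)^2 ≡ 13^2 = 169 ≡ 42 (mod 127)
13^4 = (13^2)^2 ≡ 42^2 = 1764 ≡ 113 (mod 127)
13^8 = (13^4)^2 ≡ 113^2 = 12769 ≡ 69 (mod 127)
13^15 = 13^8 · 13^4 · 13^2 · 13^1 ≡ 69 · 113 · 42 · 13 ≡ 122 (mod 127).
So B = 122. The client then computes K = B^a mod p = 122^17 mod 127.
122^1 ≡ 122 (mod 127)
122^2 = (122^1)^2 ≡ 122^2 = 14884 ≡ 25 (mod 127)
122^4 = (122^2)^2 ≡ 25^2 = 625 ≡ 117 (mod 127)
122^8 = (122^4)^2 ≡ 117^2 = 13689 ≡ 100 (mod 127)
122^16 = (122^8)^2 ≡ 100^2 = 10000 ≡ 94 (mod 127)
122^17 = 122^16 · 122^1 ≡ 94 · 122 ≡ 38 (mod 127).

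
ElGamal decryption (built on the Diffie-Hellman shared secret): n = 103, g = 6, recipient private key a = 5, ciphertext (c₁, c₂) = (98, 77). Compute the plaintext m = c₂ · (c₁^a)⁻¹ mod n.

Shared mask s = c₁^a mod n = 98^5 mod 103.
98^1 ≡ 98 (mod 103)
98^2 = (98^1)^2 ≡ 98^2 = 9604 ≡ 25 (mod 103)
98^4 = (98^2)^2 ≡ 25^2 = 625 ≡ 7 (mod 103)
98^5 = 98^4 · 98^1 ≡ 7 · 98 ≡ 68 (mod 103).
So s = 68; s⁻¹ ≡ 50 (mod 103).
m = c₂ · s⁻¹ mod 103 = 77 · 50 mod 103 = 39.

39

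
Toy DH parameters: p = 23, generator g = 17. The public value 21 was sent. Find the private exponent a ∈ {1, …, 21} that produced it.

5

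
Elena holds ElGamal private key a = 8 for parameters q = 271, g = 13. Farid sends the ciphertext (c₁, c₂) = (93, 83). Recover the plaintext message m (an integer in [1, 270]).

140

Shared mask s = c₁^a mod q = 93^8 mod 271.
93^1 ≡ 93 (mod 271)
93^2 = (93^1)^2 ≡ 93^2 = 8649 ≡ 248 (mod 271)
93^4 = (93^2)^2 ≡ 248^2 = 61504 ≡ 258 (mod 271)
93^8 = (93^4)^2 ≡ 258^2 = 66564 ≡ 169 (mod 271)
So s = 169; s⁻¹ ≡ 178 (mod 271).
m = c₂ · s⁻¹ mod 271 = 83 · 178 mod 271 = 140.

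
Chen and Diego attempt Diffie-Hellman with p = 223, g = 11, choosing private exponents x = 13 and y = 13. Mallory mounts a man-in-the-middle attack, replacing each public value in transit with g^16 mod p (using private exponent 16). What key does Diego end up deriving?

Diego receives Mallory's public value M = 11^16 mod 223 instead of the honest one.
11^1 ≡ 11 (mod 223)
11^2 = (11^1)^2 ≡ 11^2 = 121 ≡ 121 (mod 223)
11^4 = (11^2)^2 ≡ 121^2 = 14641 ≡ 146 (mod 223)
11^8 = (11^4)^2 ≡ 146^2 = 21316 ≡ 131 (mod 223)
11^16 = (11^8)^2 ≡ 131^2 = 17161 ≡ 213 (mod 223)
So M = 213. Diego computes K = M^13 mod 223.
213^1 ≡ 213 (mod 223)
213^2 = (213^1)^2 ≡ 213^2 = 45369 ≡ 100 (mod 223)
213^4 = (213^2)^2 ≡ 100^2 = 10000 ≡ 188 (mod 223)
213^8 = (213^4)^2 ≡ 188^2 = 35344 ≡ 110 (mod 223)
213^13 = 213^8 · 213^4 · 213^1 ≡ 110 · 188 · 213 ≡ 144 (mod 223).

144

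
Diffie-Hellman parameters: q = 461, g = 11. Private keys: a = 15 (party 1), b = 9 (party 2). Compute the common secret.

179

Party 2 sends B = g^b mod q = 11^9 mod 461.
11^1 ≡ 11 (mod 461)
11^2 = (11^1)^2 ≡ 11^2 = 121 ≡ 121 (mod 461)
11^4 = (11^2)^2 ≡ 121^2 = 14641 ≡ 350 (mod 461)
11^8 = (11^4)^2 ≡ 350^2 = 122500 ≡ 335 (mod 461)
11^9 = 11^8 · 11^1 ≡ 335 · 11 ≡ 458 (mod 461).
So B = 458. Party 1 then computes K = B^a mod q = 458^15 mod 461.
458^1 ≡ 458 (mod 461)
458^2 = (458^1)^2 ≡ 458^2 = 209764 ≡ 9 (mod 461)
458^4 = (458^2)^2 ≡ 9^2 = 81 ≡ 81 (mod 461)
458^8 = (458^4)^2 ≡ 81^2 = 6561 ≡ 107 (mod 461)
458^15 = 458^8 · 458^4 · 458^2 · 458^1 ≡ 107 · 81 · 9 · 458 ≡ 179 (mod 461).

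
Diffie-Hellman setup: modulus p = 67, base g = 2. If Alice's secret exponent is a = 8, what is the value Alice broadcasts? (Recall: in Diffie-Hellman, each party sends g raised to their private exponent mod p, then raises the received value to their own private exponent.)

55

Public value = 2^8 (mod 67).
2^1 ≡ 2 (mod 67)
2^2 = (2^1)^2 ≡ 2^2 = 4 ≡ 4 (mod 67)
2^4 = (2^2)^2 ≡ 4^2 = 16 ≡ 16 (mod 67)
2^8 = (2^4)^2 ≡ 16^2 = 256 ≡ 55 (mod 67)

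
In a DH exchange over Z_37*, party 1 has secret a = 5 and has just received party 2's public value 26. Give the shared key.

Shared key K = 26^5 mod 37.
26^1 ≡ 26 (mod 37)
26^2 = (26^1)^2 ≡ 26^2 = 676 ≡ 10 (mod 37)
26^4 = (26^2)^2 ≡ 10^2 = 100 ≡ 26 (mod 37)
26^5 = 26^4 · 26^1 ≡ 26 · 26 ≡ 10 (mod 37).

10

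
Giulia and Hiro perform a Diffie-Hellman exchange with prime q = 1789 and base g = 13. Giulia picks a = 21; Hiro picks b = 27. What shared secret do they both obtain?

433

Hiro sends B = g^b mod q = 13^27 mod 1789.
13^1 ≡ 13 (mod 1789)
13^2 = (13^1)^2 ≡ 13^2 = 169 ≡ 169 (mod 1789)
13^4 = (13^2)^2 ≡ 169^2 = 28561 ≡ 1726 (mod 1789)
13^8 = (13^4)^2 ≡ 1726^2 = 2979076 ≡ 391 (mod 1789)
13^16 = (13^8)^2 ≡ 391^2 = 152881 ≡ 816 (mod 1789)
13^27 = 13^16 · 13^8 · 13^2 · 13^1 ≡ 816 · 391 · 169 · 13 ≡ 52 (mod 1789).
So B = 52. Giulia then computes K = B^a mod q = 52^21 mod 1789.
52^1 ≡ 52 (mod 1789)
52^2 = (52^1)^2 ≡ 52^2 = 2704 ≡ 915 (mod 1789)
52^4 = (52^2)^2 ≡ 915^2 = 837225 ≡ 1762 (mod 1789)
52^8 = (52^4)^2 ≡ 1762^2 = 3104644 ≡ 729 (mod 1789)
52^16 = (52^8)^2 ≡ 729^2 = 531441 ≡ 108 (mod 1789)
52^21 = 52^16 · 52^4 · 52^1 ≡ 108 · 1762 · 52 ≡ 433 (mod 1789).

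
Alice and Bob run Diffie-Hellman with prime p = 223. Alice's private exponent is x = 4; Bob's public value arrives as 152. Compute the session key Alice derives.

162

Shared key K = 152^4 mod 223.
152^1 ≡ 152 (mod 223)
152^2 = (152^1)^2 ≡ 152^2 = 23104 ≡ 135 (mod 223)
152^4 = (152^2)^2 ≡ 135^2 = 18225 ≡ 162 (mod 223)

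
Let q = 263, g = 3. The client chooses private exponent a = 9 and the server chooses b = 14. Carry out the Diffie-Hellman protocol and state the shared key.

The server sends B = g^b mod q = 3^14 mod 263.
3^1 ≡ 3 (mod 263)
3^2 = (3^1)^2 ≡ 3^2 = 9 ≡ 9 (mod 263)
3^4 = (3^2)^2 ≡ 9^2 = 81 ≡ 81 (mod 263)
3^8 = (3^4)^2 ≡ 81^2 = 6561 ≡ 249 (mod 263)
3^14 = 3^8 · 3^4 · 3^2 ≡ 249 · 81 · 9 ≡ 51 (mod 263).
So B = 51. The client then computes K = B^a mod q = 51^9 mod 263.
51^1 ≡ 51 (mod 263)
51^2 = (51^1)^2 ≡ 51^2 = 2601 ≡ 234 (mod 263)
51^4 = (51^2)^2 ≡ 234^2 = 54756 ≡ 52 (mod 263)
51^8 = (51^4)^2 ≡ 52^2 = 2704 ≡ 74 (mod 263)
51^9 = 51^8 · 51^1 ≡ 74 · 51 ≡ 92 (mod 263).

92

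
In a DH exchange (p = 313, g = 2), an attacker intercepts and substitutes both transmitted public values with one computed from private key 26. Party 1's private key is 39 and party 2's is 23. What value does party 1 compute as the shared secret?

Party 1 receives an attacker's public value M = 2^26 mod 313 instead of the honest one.
2^1 ≡ 2 (mod 313)
2^2 = (2^1)^2 ≡ 2^2 = 4 ≡ 4 (mod 313)
2^4 = (2^2)^2 ≡ 4^2 = 16 ≡ 16 (mod 313)
2^8 = (2^4)^2 ≡ 16^2 = 256 ≡ 256 (mod 313)
2^16 = (2^8)^2 ≡ 256^2 = 65536 ≡ 119 (mod 313)
2^26 = 2^16 · 2^8 · 2^2 ≡ 119 · 256 · 4 ≡ 99 (mod 313).
So M = 99. Party 1 computes K = M^39 mod 313.
99^1 ≡ 99 (mod 313)
99^2 = (99^1)^2 ≡ 99^2 = 9801 ≡ 98 (mod 313)
99^4 = (99^2)^2 ≡ 98^2 = 9604 ≡ 214 (mod 313)
99^8 = (99^4)^2 ≡ 214^2 = 45796 ≡ 98 (mod 313)
99^16 = (99^8)^2 ≡ 98^2 = 9604 ≡ 214 (mod 313)
99^32 = (99^16)^2 ≡ 214^2 = 45796 ≡ 98 (mod 313)
99^39 = 99^32 · 99^4 · 99^2 · 99^1 ≡ 98 · 214 · 98 · 99 ≡ 312 (mod 313).

312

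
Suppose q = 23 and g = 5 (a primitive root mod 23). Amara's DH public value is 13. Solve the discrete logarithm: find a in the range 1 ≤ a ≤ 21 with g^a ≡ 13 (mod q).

14

Try successive powers of 5 modulo 23:
5^1 ≡ 5
5^2 ≡ 2
5^3 ≡ 10
5^4 ≡ 4
5^5 ≡ 20
5^6 ≡ 8
5^7 ≡ 17
5^8 ≡ 16
5^9 ≡ 11
5^10 ≡ 9
5^11 ≡ 22
5^12 ≡ 18
5^13 ≡ 21
5^14 ≡ 13
Found: a = 14.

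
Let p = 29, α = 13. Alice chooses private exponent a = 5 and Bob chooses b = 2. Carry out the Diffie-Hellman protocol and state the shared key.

Bob sends B = α^b mod p = 13^2 mod 29.
13^1 ≡ 13 (mod 29)
13^2 = (13^1)^2 ≡ 13^2 = 169 ≡ 24 (mod 29)
So B = 24. Alice then computes K = B^a mod p = 24^5 mod 29.
24^1 ≡ 24 (mod 29)
24^2 = (24^1)^2 ≡ 24^2 = 576 ≡ 25 (mod 29)
24^4 = (24^2)^2 ≡ 25^2 = 625 ≡ 16 (mod 29)
24^5 = 24^4 · 24^1 ≡ 16 · 24 ≡ 7 (mod 29).

7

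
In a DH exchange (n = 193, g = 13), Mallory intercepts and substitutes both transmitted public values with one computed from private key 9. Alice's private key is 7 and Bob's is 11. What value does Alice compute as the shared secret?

104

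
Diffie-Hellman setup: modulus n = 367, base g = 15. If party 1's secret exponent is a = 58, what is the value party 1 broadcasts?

Public value = 15^58 (mod 367).
15^1 ≡ 15 (mod 367)
15^2 = (15^1)^2 ≡ 15^2 = 225 ≡ 225 (mod 367)
15^4 = (15^2)^2 ≡ 225^2 = 50625 ≡ 346 (mod 367)
15^8 = (15^4)^2 ≡ 346^2 = 119716 ≡ 74 (mod 367)
15^16 = (15^8)^2 ≡ 74^2 = 5476 ≡ 338 (mod 367)
15^32 = (15^16)^2 ≡ 338^2 = 114244 ≡ 107 (mod 367)
15^58 = 15^32 · 15^16 · 15^8 · 15^2 ≡ 107 · 338 · 74 · 225 ≡ 209 (mod 367).

209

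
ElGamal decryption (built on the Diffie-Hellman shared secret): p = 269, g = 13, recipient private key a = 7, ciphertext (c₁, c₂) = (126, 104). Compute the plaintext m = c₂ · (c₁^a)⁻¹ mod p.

Shared mask s = c₁^a mod p = 126^7 mod 269.
126^1 ≡ 126 (mod 269)
126^2 = (126^1)^2 ≡ 126^2 = 15876 ≡ 5 (mod 269)
126^4 = (126^2)^2 ≡ 5^2 = 25 ≡ 25 (mod 269)
126^7 = 126^4 · 126^2 · 126^1 ≡ 25 · 5 · 126 ≡ 148 (mod 269).
So s = 148; s⁻¹ ≡ 20 (mod 269).
m = c₂ · s⁻¹ mod 269 = 104 · 20 mod 269 = 197.

197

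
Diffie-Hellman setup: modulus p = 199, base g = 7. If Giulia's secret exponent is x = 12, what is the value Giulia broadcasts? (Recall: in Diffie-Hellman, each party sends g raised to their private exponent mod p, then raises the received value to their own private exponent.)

8

Public value = 7^12 (mod 199).
7^1 ≡ 7 (mod 199)
7^2 = (7^1)^2 ≡ 7^2 = 49 ≡ 49 (mod 199)
7^4 = (7^2)^2 ≡ 49^2 = 2401 ≡ 13 (mod 199)
7^8 = (7^4)^2 ≡ 13^2 = 169 ≡ 169 (mod 199)
7^12 = 7^8 · 7^4 ≡ 169 · 13 ≡ 8 (mod 199).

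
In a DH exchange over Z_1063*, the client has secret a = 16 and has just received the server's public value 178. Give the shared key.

468

Shared key K = 178^16 mod 1063.
178^1 ≡ 178 (mod 1063)
178^2 = (178^1)^2 ≡ 178^2 = 31684 ≡ 857 (mod 1063)
178^4 = (178^2)^2 ≡ 857^2 = 734449 ≡ 979 (mod 1063)
178^8 = (178^4)^2 ≡ 979^2 = 958441 ≡ 678 (mod 1063)
178^16 = (178^8)^2 ≡ 678^2 = 459684 ≡ 468 (mod 1063)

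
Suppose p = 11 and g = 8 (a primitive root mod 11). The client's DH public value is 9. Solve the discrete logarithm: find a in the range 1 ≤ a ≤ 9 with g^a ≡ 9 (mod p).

2

Try successive powers of 8 modulo 11:
8^1 ≡ 8
8^2 ≡ 9
Found: a = 2.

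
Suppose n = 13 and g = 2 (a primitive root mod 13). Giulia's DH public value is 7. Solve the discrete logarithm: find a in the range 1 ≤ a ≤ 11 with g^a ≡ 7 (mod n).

Try successive powers of 2 modulo 13:
2^1 ≡ 2
2^2 ≡ 4
2^3 ≡ 8
2^4 ≡ 3
2^5 ≡ 6
2^6 ≡ 12
2^7 ≡ 11
2^8 ≡ 9
2^9 ≡ 5
2^10 ≡ 10
2^11 ≡ 7
Found: a = 11.

11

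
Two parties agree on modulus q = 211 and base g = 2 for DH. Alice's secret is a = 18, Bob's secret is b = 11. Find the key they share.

Bob sends B = g^b mod q = 2^11 mod 211.
2^1 ≡ 2 (mod 211)
2^2 = (2^1)^2 ≡ 2^2 = 4 ≡ 4 (mod 211)
2^4 = (2^2)^2 ≡ 4^2 = 16 ≡ 16 (mod 211)
2^8 = (2^4)^2 ≡ 16^2 = 256 ≡ 45 (mod 211)
2^11 = 2^8 · 2^2 · 2^1 ≡ 45 · 4 · 2 ≡ 149 (mod 211).
So B = 149. Alice then computes K = B^a mod q = 149^18 mod 211.
149^1 ≡ 149 (mod 211)
149^2 = (149^1)^2 ≡ 149^2 = 22201 ≡ 46 (mod 211)
149^4 = (149^2)^2 ≡ 46^2 = 2116 ≡ 6 (mod 211)
149^8 = (149^4)^2 ≡ 6^2 = 36 ≡ 36 (mod 211)
149^16 = (149^8)^2 ≡ 36^2 = 1296 ≡ 30 (mod 211)
149^18 = 149^16 · 149^2 ≡ 30 · 46 ≡ 114 (mod 211).

114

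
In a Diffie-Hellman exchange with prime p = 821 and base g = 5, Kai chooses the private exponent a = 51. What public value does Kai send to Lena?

277

Public value = 5^51 mod 821.
5^1 ≡ 5 (mod 821)
5^2 = (5^1)^2 ≡ 5^2 = 25 ≡ 25 (mod 821)
5^4 = (5^2)^2 ≡ 25^2 = 625 ≡ 625 (mod 821)
5^8 = (5^4)^2 ≡ 625^2 = 390625 ≡ 650 (mod 821)
5^16 = (5^8)^2 ≡ 650^2 = 422500 ≡ 506 (mod 821)
5^32 = (5^16)^2 ≡ 506^2 = 256036 ≡ 705 (mod 821)
5^51 = 5^32 · 5^16 · 5^2 · 5^1 ≡ 705 · 506 · 25 · 5 ≡ 277 (mod 821).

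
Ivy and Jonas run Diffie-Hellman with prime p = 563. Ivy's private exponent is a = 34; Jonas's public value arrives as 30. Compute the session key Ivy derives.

Shared key K = 30^34 mod 563.
30^1 ≡ 30 (mod 563)
30^2 = (30^1)^2 ≡ 30^2 = 900 ≡ 337 (mod 563)
30^4 = (30^2)^2 ≡ 337^2 = 113569 ≡ 406 (mod 563)
30^8 = (30^4)^2 ≡ 406^2 = 164836 ≡ 440 (mod 563)
30^16 = (30^8)^2 ≡ 440^2 = 193600 ≡ 491 (mod 563)
30^32 = (30^16)^2 ≡ 491^2 = 241081 ≡ 117 (mod 563)
30^34 = 30^32 · 30^2 ≡ 117 · 337 ≡ 19 (mod 563).

19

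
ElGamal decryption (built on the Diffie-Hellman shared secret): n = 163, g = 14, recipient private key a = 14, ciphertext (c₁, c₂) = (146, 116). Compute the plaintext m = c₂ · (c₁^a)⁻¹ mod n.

154

Shared mask s = c₁^a mod n = 146^14 mod 163.
146^1 ≡ 146 (mod 163)
146^2 = (146^1)^2 ≡ 146^2 = 21316 ≡ 126 (mod 163)
146^4 = (146^2)^2 ≡ 126^2 = 15876 ≡ 65 (mod 163)
146^8 = (146^4)^2 ≡ 65^2 = 4225 ≡ 150 (mod 163)
146^14 = 146^8 · 146^4 · 146^2 ≡ 150 · 65 · 126 ≡ 132 (mod 163).
So s = 132; s⁻¹ ≡ 21 (mod 163).
m = c₂ · s⁻¹ mod 163 = 116 · 21 mod 163 = 154.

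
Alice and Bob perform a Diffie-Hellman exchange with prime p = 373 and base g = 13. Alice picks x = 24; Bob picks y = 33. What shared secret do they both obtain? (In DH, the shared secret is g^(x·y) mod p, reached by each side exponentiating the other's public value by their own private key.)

318

Alice sends A = g^x mod p = 13^24 mod 373.
13^1 ≡ 13 (mod 373)
13^2 = (13^1)^2 ≡ 13^2 = 169 ≡ 169 (mod 373)
13^4 = (13^2)^2 ≡ 169^2 = 28561 ≡ 213 (mod 373)
13^8 = (13^4)^2 ≡ 213^2 = 45369 ≡ 236 (mod 373)
13^16 = (13^8)^2 ≡ 236^2 = 55696 ≡ 119 (mod 373)
13^24 = 13^16 · 13^8 ≡ 119 · 236 ≡ 109 (mod 373).
So A = 109. Bob then computes K = A^y mod p = 109^33 mod 373.
109^1 ≡ 109 (mod 373)
109^2 = (109^1)^2 ≡ 109^2 = 11881 ≡ 318 (mod 373)
109^4 = (109^2)^2 ≡ 318^2 = 101124 ≡ 41 (mod 373)
109^8 = (109^4)^2 ≡ 41^2 = 1681 ≡ 189 (mod 373)
109^16 = (109^8)^2 ≡ 189^2 = 35721 ≡ 286 (mod 373)
109^32 = (109^16)^2 ≡ 286^2 = 81796 ≡ 109 (mod 373)
109^33 = 109^32 · 109^1 ≡ 109 · 109 ≡ 318 (mod 373).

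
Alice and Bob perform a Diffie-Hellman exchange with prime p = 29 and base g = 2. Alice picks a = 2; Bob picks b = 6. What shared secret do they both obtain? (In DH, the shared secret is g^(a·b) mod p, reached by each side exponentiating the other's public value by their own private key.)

Bob sends B = g^b mod p = 2^6 mod 29.
2^1 ≡ 2 (mod 29)
2^2 = (2^1)^2 ≡ 2^2 = 4 ≡ 4 (mod 29)
2^4 = (2^2)^2 ≡ 4^2 = 16 ≡ 16 (mod 29)
2^6 = 2^4 · 2^2 ≡ 16 · 4 ≡ 6 (mod 29).
So B = 6. Alice then computes K = B^a mod p = 6^2 mod 29.
6^1 ≡ 6 (mod 29)
6^2 = (6^1)^2 ≡ 6^2 = 36 ≡ 7 (mod 29)

7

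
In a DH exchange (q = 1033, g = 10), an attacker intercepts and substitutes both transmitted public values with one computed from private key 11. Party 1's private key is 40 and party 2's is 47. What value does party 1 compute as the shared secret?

Party 1 receives an attacker's public value M = 10^11 mod 1033 instead of the honest one.
10^1 ≡ 10 (mod 1033)
10^2 = (10^1)^2 ≡ 10^2 = 100 ≡ 100 (mod 1033)
10^4 = (10^2)^2 ≡ 100^2 = 10000 ≡ 703 (mod 1033)
10^8 = (10^4)^2 ≡ 703^2 = 494209 ≡ 435 (mod 1033)
10^11 = 10^8 · 10^2 · 10^1 ≡ 435 · 100 · 10 ≡ 107 (mod 1033).
So M = 107. Party 1 computes K = M^40 mod 1033.
107^1 ≡ 107 (mod 1033)
107^2 = (107^1)^2 ≡ 107^2 = 11449 ≡ 86 (mod 1033)
107^4 = (107^2)^2 ≡ 86^2 = 7396 ≡ 165 (mod 1033)
107^8 = (107^4)^2 ≡ 165^2 = 27225 ≡ 367 (mod 1033)
107^16 = (107^8)^2 ≡ 367^2 = 134689 ≡ 399 (mod 1033)
107^32 = (107^16)^2 ≡ 399^2 = 159201 ≡ 119 (mod 1033)
107^40 = 107^32 · 107^8 ≡ 119 · 367 ≡ 287 (mod 1033).

287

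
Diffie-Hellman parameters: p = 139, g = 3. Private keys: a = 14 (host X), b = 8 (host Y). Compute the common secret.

Host Y sends B = g^b mod p = 3^8 mod 139.
3^1 ≡ 3 (mod 139)
3^2 = (3^1)^2 ≡ 3^2 = 9 ≡ 9 (mod 139)
3^4 = (3^2)^2 ≡ 9^2 = 81 ≡ 81 (mod 139)
3^8 = (3^4)^2 ≡ 81^2 = 6561 ≡ 28 (mod 139)
So B = 28. Host X then computes K = B^a mod p = 28^14 mod 139.
28^1 ≡ 28 (mod 139)
28^2 = (28^1)^2 ≡ 28^2 = 784 ≡ 89 (mod 139)
28^4 = (28^2)^2 ≡ 89^2 = 7921 ≡ 137 (mod 139)
28^8 = (28^4)^2 ≡ 137^2 = 18769 ≡ 4 (mod 139)
28^14 = 28^8 · 28^4 · 28^2 ≡ 4 · 137 · 89 ≡ 122 (mod 139).

122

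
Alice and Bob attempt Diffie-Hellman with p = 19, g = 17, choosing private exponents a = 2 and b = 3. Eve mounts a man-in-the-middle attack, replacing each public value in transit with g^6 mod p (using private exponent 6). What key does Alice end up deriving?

Alice receives Eve's public value M = 17^6 mod 19 instead of the honest one.
17^1 ≡ 17 (mod 19)
17^2 = (17^1)^2 ≡ 17^2 = 289 ≡ 4 (mod 19)
17^4 = (17^2)^2 ≡ 4^2 = 16 ≡ 16 (mod 19)
17^6 = 17^4 · 17^2 ≡ 16 · 4 ≡ 7 (mod 19).
So M = 7. Alice computes K = M^2 mod 19.
7^1 ≡ 7 (mod 19)
7^2 = (7^1)^2 ≡ 7^2 = 49 ≡ 11 (mod 19)

11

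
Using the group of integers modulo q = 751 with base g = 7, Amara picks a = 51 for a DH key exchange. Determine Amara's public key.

Public value = 7^51 mod 751.
7^1 ≡ 7 (mod 751)
7^2 = (7^1)^2 ≡ 7^2 = 49 ≡ 49 (mod 751)
7^4 = (7^2)^2 ≡ 49^2 = 2401 ≡ 148 (mod 751)
7^8 = (7^4)^2 ≡ 148^2 = 21904 ≡ 125 (mod 751)
7^16 = (7^8)^2 ≡ 125^2 = 15625 ≡ 605 (mod 751)
7^32 = (7^16)^2 ≡ 605^2 = 366025 ≡ 288 (mod 751)
7^51 = 7^32 · 7^16 · 7^2 · 7^1 ≡ 288 · 605 · 49 · 7 ≡ 491 (mod 751).

491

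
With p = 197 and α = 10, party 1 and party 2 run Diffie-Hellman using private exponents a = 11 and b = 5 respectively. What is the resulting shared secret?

Party 1 sends A = α^a mod p = 10^11 mod 197.
10^1 ≡ 10 (mod 197)
10^2 = (10^1)^2 ≡ 10^2 = 100 ≡ 100 (mod 197)
10^4 = (10^2)^2 ≡ 100^2 = 10000 ≡ 150 (mod 197)
10^8 = (10^4)^2 ≡ 150^2 = 22500 ≡ 42 (mod 197)
10^11 = 10^8 · 10^2 · 10^1 ≡ 42 · 100 · 10 ≡ 39 (mod 197).
So A = 39. Party 2 then computes K = A^b mod p = 39^5 mod 197.
39^1 ≡ 39 (mod 197)
39^2 = (39^1)^2 ≡ 39^2 = 1521 ≡ 142 (mod 197)
39^4 = (39^2)^2 ≡ 142^2 = 20164 ≡ 70 (mod 197)
39^5 = 39^4 · 39^1 ≡ 70 · 39 ≡ 169 (mod 197).

169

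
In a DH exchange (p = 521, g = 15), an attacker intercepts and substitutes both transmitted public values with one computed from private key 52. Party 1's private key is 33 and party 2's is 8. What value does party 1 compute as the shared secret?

417

Party 1 receives an attacker's public value M = 15^52 mod 521 instead of the honest one.
15^1 ≡ 15 (mod 521)
15^2 = (15^1)^2 ≡ 15^2 = 225 ≡ 225 (mod 521)
15^4 = (15^2)^2 ≡ 225^2 = 50625 ≡ 88 (mod 521)
15^8 = (15^4)^2 ≡ 88^2 = 7744 ≡ 450 (mod 521)
15^16 = (15^8)^2 ≡ 450^2 = 202500 ≡ 352 (mod 521)
15^32 = (15^16)^2 ≡ 352^2 = 123904 ≡ 427 (mod 521)
15^52 = 15^32 · 15^16 · 15^4 ≡ 427 · 352 · 88 ≡ 125 (mod 521).
So M = 125. Party 1 computes K = M^33 mod 521.
125^1 ≡ 125 (mod 521)
125^2 = (125^1)^2 ≡ 125^2 = 15625 ≡ 516 (mod 521)
125^4 = (125^2)^2 ≡ 516^2 = 266256 ≡ 25 (mod 521)
125^8 = (125^4)^2 ≡ 25^2 = 625 ≡ 104 (mod 521)
125^16 = (125^8)^2 ≡ 104^2 = 10816 ≡ 396 (mod 521)
125^32 = (125^16)^2 ≡ 396^2 = 156816 ≡ 516 (mod 521)
125^33 = 125^32 · 125^1 ≡ 516 · 125 ≡ 417 (mod 521).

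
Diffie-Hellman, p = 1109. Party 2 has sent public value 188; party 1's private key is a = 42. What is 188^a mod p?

806

Shared key K = 188^42 mod 1109.
188^1 ≡ 188 (mod 1109)
188^2 = (188^1)^2 ≡ 188^2 = 35344 ≡ 965 (mod 1109)
188^4 = (188^2)^2 ≡ 965^2 = 931225 ≡ 774 (mod 1109)
188^8 = (188^4)^2 ≡ 774^2 = 599076 ≡ 216 (mod 1109)
188^16 = (188^8)^2 ≡ 216^2 = 46656 ≡ 78 (mod 1109)
188^32 = (188^16)^2 ≡ 78^2 = 6084 ≡ 539 (mod 1109)
188^42 = 188^32 · 188^8 · 188^2 ≡ 539 · 216 · 965 ≡ 806 (mod 1109).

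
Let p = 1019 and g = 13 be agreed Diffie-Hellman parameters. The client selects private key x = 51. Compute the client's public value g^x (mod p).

805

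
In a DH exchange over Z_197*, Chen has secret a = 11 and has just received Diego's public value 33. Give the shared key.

19

Shared key K = 33^11 mod 197.
33^1 ≡ 33 (mod 197)
33^2 = (33^1)^2 ≡ 33^2 = 1089 ≡ 104 (mod 197)
33^4 = (33^2)^2 ≡ 104^2 = 10816 ≡ 178 (mod 197)
33^8 = (33^4)^2 ≡ 178^2 = 31684 ≡ 164 (mod 197)
33^11 = 33^8 · 33^2 · 33^1 ≡ 164 · 104 · 33 ≡ 19 (mod 197).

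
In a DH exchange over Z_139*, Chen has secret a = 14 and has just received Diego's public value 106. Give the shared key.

125

Shared key K = 106^14 mod 139.
106^1 ≡ 106 (mod 139)
106^2 = (106^1)^2 ≡ 106^2 = 11236 ≡ 116 (mod 139)
106^4 = (106^2)^2 ≡ 116^2 = 13456 ≡ 112 (mod 139)
106^8 = (106^4)^2 ≡ 112^2 = 12544 ≡ 34 (mod 139)
106^14 = 106^8 · 106^4 · 106^2 ≡ 34 · 112 · 116 ≡ 125 (mod 139).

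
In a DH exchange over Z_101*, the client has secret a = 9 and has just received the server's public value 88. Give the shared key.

71

Shared key K = 88^9 mod 101.
88^1 ≡ 88 (mod 101)
88^2 = (88^1)^2 ≡ 88^2 = 7744 ≡ 68 (mod 101)
88^4 = (88^2)^2 ≡ 68^2 = 4624 ≡ 79 (mod 101)
88^8 = (88^4)^2 ≡ 79^2 = 6241 ≡ 80 (mod 101)
88^9 = 88^8 · 88^1 ≡ 80 · 88 ≡ 71 (mod 101).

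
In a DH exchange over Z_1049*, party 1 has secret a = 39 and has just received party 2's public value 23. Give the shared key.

Shared key K = 23^39 mod 1049.
23^1 ≡ 23 (mod 1049)
23^2 = (23^1)^2 ≡ 23^2 = 529 ≡ 529 (mod 1049)
23^4 = (23^2)^2 ≡ 529^2 = 279841 ≡ 807 (mod 1049)
23^8 = (23^4)^2 ≡ 807^2 = 651249 ≡ 869 (mod 1049)
23^16 = (23^8)^2 ≡ 869^2 = 755161 ≡ 930 (mod 1049)
23^32 = (23^16)^2 ≡ 930^2 = 864900 ≡ 524 (mod 1049)
23^39 = 23^32 · 23^4 · 23^2 · 23^1 ≡ 524 · 807 · 529 · 23 ≡ 460 (mod 1049).

460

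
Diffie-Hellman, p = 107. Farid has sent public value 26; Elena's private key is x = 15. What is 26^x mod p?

Shared key K = 26^15 mod 107.
26^1 ≡ 26 (mod 107)
26^2 = (26^1)^2 ≡ 26^2 = 676 ≡ 34 (mod 107)
26^4 = (26^2)^2 ≡ 34^2 = 1156 ≡ 86 (mod 107)
26^8 = (26^4)^2 ≡ 86^2 = 7396 ≡ 13 (mod 107)
26^15 = 26^8 · 26^4 · 26^2 · 26^1 ≡ 13 · 86 · 34 · 26 ≡ 60 (mod 107).

60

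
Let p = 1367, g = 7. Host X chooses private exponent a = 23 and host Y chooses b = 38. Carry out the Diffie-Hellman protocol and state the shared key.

858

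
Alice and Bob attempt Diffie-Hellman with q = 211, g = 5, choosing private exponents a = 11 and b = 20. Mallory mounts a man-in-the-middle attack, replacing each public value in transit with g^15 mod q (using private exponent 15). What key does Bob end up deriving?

Bob receives Mallory's public value M = 5^15 mod 211 instead of the honest one.
5^1 ≡ 5 (mod 211)
5^2 = (5^1)^2 ≡ 5^2 = 25 ≡ 25 (mod 211)
5^4 = (5^2)^2 ≡ 25^2 = 625 ≡ 203 (mod 211)
5^8 = (5^4)^2 ≡ 203^2 = 41209 ≡ 64 (mod 211)
5^15 = 5^8 · 5^4 · 5^2 · 5^1 ≡ 64 · 203 · 25 · 5 ≡ 144 (mod 211).
So M = 144. Bob computes K = M^20 mod 211.
144^1 ≡ 144 (mod 211)
144^2 = (144^1)^2 ≡ 144^2 = 20736 ≡ 58 (mod 211)
144^4 = (144^2)^2 ≡ 58^2 = 3364 ≡ 199 (mod 211)
144^8 = (144^4)^2 ≡ 199^2 = 39601 ≡ 144 (mod 211)
144^16 = (144^8)^2 ≡ 144^2 = 20736 ≡ 58 (mod 211)
144^20 = 144^16 · 144^4 ≡ 58 · 199 ≡ 148 (mod 211).

148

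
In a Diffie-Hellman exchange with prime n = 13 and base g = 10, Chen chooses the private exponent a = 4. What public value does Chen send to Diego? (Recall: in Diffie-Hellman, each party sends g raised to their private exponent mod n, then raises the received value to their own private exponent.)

3

Public value = 10^4 mod 13.
10^1 ≡ 10 (mod 13)
10^2 = (10^1)^2 ≡ 10^2 = 100 ≡ 9 (mod 13)
10^4 = (10^2)^2 ≡ 9^2 = 81 ≡ 3 (mod 13)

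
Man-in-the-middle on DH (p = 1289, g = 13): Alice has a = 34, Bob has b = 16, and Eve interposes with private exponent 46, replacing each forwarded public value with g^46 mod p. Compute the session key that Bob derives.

368

Bob receives Eve's public value M = 13^46 mod 1289 instead of the honest one.
13^1 ≡ 13 (mod 1289)
13^2 = (13^1)^2 ≡ 13^2 = 169 ≡ 169 (mod 1289)
13^4 = (13^2)^2 ≡ 169^2 = 28561 ≡ 203 (mod 1289)
13^8 = (13^4)^2 ≡ 203^2 = 41209 ≡ 1250 (mod 1289)
13^16 = (13^8)^2 ≡ 1250^2 = 1562500 ≡ 232 (mod 1289)
13^32 = (13^16)^2 ≡ 232^2 = 53824 ≡ 975 (mod 1289)
13^46 = 13^32 · 13^8 · 13^4 · 13^2 ≡ 975 · 1250 · 203 · 169 ≡ 1041 (mod 1289).
So M = 1041. Bob computes K = M^16 mod 1289.
1041^1 ≡ 1041 (mod 1289)
1041^2 = (1041^1)^2 ≡ 1041^2 = 1083681 ≡ 921 (mod 1289)
1041^4 = (1041^2)^2 ≡ 921^2 = 848241 ≡ 79 (mod 1289)
1041^8 = (1041^4)^2 ≡ 79^2 = 6241 ≡ 1085 (mod 1289)
1041^16 = (1041^8)^2 ≡ 1085^2 = 1177225 ≡ 368 (mod 1289)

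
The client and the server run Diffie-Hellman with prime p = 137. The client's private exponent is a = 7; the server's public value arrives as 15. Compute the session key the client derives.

99

Shared key K = 15^7 mod 137.
15^1 ≡ 15 (mod 137)
15^2 = (15^1)^2 ≡ 15^2 = 225 ≡ 88 (mod 137)
15^4 = (15^2)^2 ≡ 88^2 = 7744 ≡ 72 (mod 137)
15^7 = 15^4 · 15^2 · 15^1 ≡ 72 · 88 · 15 ≡ 99 (mod 137).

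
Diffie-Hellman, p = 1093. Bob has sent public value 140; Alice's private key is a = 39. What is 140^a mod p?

563

Shared key K = 140^39 mod 1093.
140^1 ≡ 140 (mod 1093)
140^2 = (140^1)^2 ≡ 140^2 = 19600 ≡ 1019 (mod 1093)
140^4 = (140^2)^2 ≡ 1019^2 = 1038361 ≡ 11 (mod 1093)
140^8 = (140^4)^2 ≡ 11^2 = 121 ≡ 121 (mod 1093)
140^16 = (140^8)^2 ≡ 121^2 = 14641 ≡ 432 (mod 1093)
140^32 = (140^16)^2 ≡ 432^2 = 186624 ≡ 814 (mod 1093)
140^39 = 140^32 · 140^4 · 140^2 · 140^1 ≡ 814 · 11 · 1019 · 140 ≡ 563 (mod 1093).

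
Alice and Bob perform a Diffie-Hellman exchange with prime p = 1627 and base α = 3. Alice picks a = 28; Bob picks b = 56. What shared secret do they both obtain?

Alice sends A = α^a mod p = 3^28 mod 1627.
3^1 ≡ 3 (mod 1627)
3^2 = (3^1)^2 ≡ 3^2 = 9 ≡ 9 (mod 1627)
3^4 = (3^2)^2 ≡ 9^2 = 81 ≡ 81 (mod 1627)
3^8 = (3^4)^2 ≡ 81^2 = 6561 ≡ 53 (mod 1627)
3^16 = (3^8)^2 ≡ 53^2 = 2809 ≡ 1182 (mod 1627)
3^28 = 3^16 · 3^8 · 3^4 ≡ 1182 · 53 · 81 ≡ 1340 (mod 1627).
So A = 1340. Bob then computes K = A^b mod p = 1340^56 mod 1627.
1340^1 ≡ 1340 (mod 1627)
1340^2 = (1340^1)^2 ≡ 1340^2 = 1795600 ≡ 1019 (mod 1627)
1340^4 = (1340^2)^2 ≡ 1019^2 = 1038361 ≡ 335 (mod 1627)
1340^8 = (1340^4)^2 ≡ 335^2 = 112225 ≡ 1589 (mod 1627)
1340^16 = (1340^8)^2 ≡ 1589^2 = 2524921 ≡ 1444 (mod 1627)
1340^32 = (1340^16)^2 ≡ 1444^2 = 2085136 ≡ 949 (mod 1627)
1340^56 = 1340^32 · 1340^16 · 1340^8 ≡ 949 · 1444 · 1589 ≡ 234 (mod 1627).

234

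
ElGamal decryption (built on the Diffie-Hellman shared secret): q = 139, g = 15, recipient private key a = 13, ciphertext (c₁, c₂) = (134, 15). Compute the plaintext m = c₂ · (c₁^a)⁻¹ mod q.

24

Shared mask s = c₁^a mod q = 134^13 mod 139.
134^1 ≡ 134 (mod 139)
134^2 = (134^1)^2 ≡ 134^2 = 17956 ≡ 25 (mod 139)
134^4 = (134^2)^2 ≡ 25^2 = 625 ≡ 69 (mod 139)
134^8 = (134^4)^2 ≡ 69^2 = 4761 ≡ 35 (mod 139)
134^13 = 134^8 · 134^4 · 134^1 ≡ 35 · 69 · 134 ≡ 18 (mod 139).
So s = 18; s⁻¹ ≡ 85 (mod 139).
m = c₂ · s⁻¹ mod 139 = 15 · 85 mod 139 = 24.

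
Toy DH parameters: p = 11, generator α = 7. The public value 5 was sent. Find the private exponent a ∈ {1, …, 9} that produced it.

2

Try successive powers of 7 modulo 11:
7^1 ≡ 7
7^2 ≡ 5
Found: a = 2.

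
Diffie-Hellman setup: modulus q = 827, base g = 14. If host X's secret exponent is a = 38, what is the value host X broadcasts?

304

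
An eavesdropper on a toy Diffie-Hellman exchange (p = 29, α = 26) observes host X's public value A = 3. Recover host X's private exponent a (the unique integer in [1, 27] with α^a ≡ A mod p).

Try successive powers of 26 modulo 29:
26^1 ≡ 26
26^2 ≡ 9
26^3 ≡ 2
26^4 ≡ 23
26^5 ≡ 18
26^6 ≡ 4
26^7 ≡ 17
26^8 ≡ 7
26^9 ≡ 8
26^10 ≡ 5
26^11 ≡ 14
26^12 ≡ 16
26^13 ≡ 10
26^14 ≡ 28
26^15 ≡ 3
Found: a = 15.

15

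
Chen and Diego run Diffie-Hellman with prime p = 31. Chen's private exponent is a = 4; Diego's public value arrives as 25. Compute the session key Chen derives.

25

Shared key K = 25^4 mod 31.
25^1 ≡ 25 (mod 31)
25^2 = (25^1)^2 ≡ 25^2 = 625 ≡ 5 (mod 31)
25^4 = (25^2)^2 ≡ 5^2 = 25 ≡ 25 (mod 31)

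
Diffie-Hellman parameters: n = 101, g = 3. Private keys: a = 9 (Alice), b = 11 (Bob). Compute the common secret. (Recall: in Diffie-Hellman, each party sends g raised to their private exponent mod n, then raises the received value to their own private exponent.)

34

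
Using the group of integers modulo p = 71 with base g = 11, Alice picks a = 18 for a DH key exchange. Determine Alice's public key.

Public value = 11^18 mod 71.
11^1 ≡ 11 (mod 71)
11^2 = (11^1)^2 ≡ 11^2 = 121 ≡ 50 (mod 71)
11^4 = (11^2)^2 ≡ 50^2 = 2500 ≡ 15 (mod 71)
11^8 = (11^4)^2 ≡ 15^2 = 225 ≡ 12 (mod 71)
11^16 = (11^8)^2 ≡ 12^2 = 144 ≡ 2 (mod 71)
11^18 = 11^16 · 11^2 ≡ 2 · 50 ≡ 29 (mod 71).

29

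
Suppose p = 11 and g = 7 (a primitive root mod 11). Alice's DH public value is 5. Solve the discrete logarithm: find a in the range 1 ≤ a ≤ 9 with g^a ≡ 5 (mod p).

2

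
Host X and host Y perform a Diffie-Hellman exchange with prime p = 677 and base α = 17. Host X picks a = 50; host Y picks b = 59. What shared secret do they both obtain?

Host X sends A = α^a mod p = 17^50 mod 677.
17^1 ≡ 17 (mod 677)
17^2 = (17^1)^2 ≡ 17^2 = 289 ≡ 289 (mod 677)
17^4 = (17^2)^2 ≡ 289^2 = 83521 ≡ 250 (mod 677)
17^8 = (17^4)^2 ≡ 250^2 = 62500 ≡ 216 (mod 677)
17^16 = (17^8)^2 ≡ 216^2 = 46656 ≡ 620 (mod 677)
17^32 = (17^16)^2 ≡ 620^2 = 384400 ≡ 541 (mod 677)
17^50 = 17^32 · 17^16 · 17^2 ≡ 541 · 620 · 289 ≡ 135 (mod 677).
So A = 135. Host Y then computes K = A^b mod p = 135^59 mod 677.
135^1 ≡ 135 (mod 677)
135^2 = (135^1)^2 ≡ 135^2 = 18225 ≡ 623 (mod 677)
135^4 = (135^2)^2 ≡ 623^2 = 388129 ≡ 208 (mod 677)
135^8 = (135^4)^2 ≡ 208^2 = 43264 ≡ 613 (mod 677)
135^16 = (135^8)^2 ≡ 613^2 = 375769 ≡ 34 (mod 677)
135^32 = (135^16)^2 ≡ 34^2 = 1156 ≡ 479 (mod 677)
135^59 = 135^32 · 135^16 · 135^8 · 135^2 · 135^1 ≡ 479 · 34 · 613 · 623 · 135 ≡ 4 (mod 677).

4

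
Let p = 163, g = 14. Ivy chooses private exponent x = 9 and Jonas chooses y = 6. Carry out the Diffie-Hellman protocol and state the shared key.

58

Ivy sends A = g^x mod p = 14^9 mod 163.
14^1 ≡ 14 (mod 163)
14^2 = (14^1)^2 ≡ 14^2 = 196 ≡ 33 (mod 163)
14^4 = (14^2)^2 ≡ 33^2 = 1089 ≡ 111 (mod 163)
14^8 = (14^4)^2 ≡ 111^2 = 12321 ≡ 96 (mod 163)
14^9 = 14^8 · 14^1 ≡ 96 · 14 ≡ 40 (mod 163).
So A = 40. Jonas then computes K = A^y mod p = 40^6 mod 163.
40^1 ≡ 40 (mod 163)
40^2 = (40^1)^2 ≡ 40^2 = 1600 ≡ 133 (mod 163)
40^4 = (40^2)^2 ≡ 133^2 = 17689 ≡ 85 (mod 163)
40^6 = 40^4 · 40^2 ≡ 85 · 133 ≡ 58 (mod 163).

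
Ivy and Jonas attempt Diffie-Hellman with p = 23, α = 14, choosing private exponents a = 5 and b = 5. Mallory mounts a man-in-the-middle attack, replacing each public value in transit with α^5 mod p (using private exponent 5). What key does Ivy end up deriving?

7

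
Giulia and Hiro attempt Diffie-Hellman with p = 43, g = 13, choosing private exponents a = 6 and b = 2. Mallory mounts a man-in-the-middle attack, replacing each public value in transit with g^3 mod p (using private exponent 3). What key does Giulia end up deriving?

Giulia receives Mallory's public value M = 13^3 mod 43 instead of the honest one.
13^1 ≡ 13 (mod 43)
13^2 = (13^1)^2 ≡ 13^2 = 169 ≡ 40 (mod 43)
13^3 = 13^2 · 13^1 ≡ 40 · 13 ≡ 4 (mod 43).
So M = 4. Giulia computes K = M^6 mod 43.
4^1 ≡ 4 (mod 43)
4^2 = (4^1)^2 ≡ 4^2 = 16 ≡ 16 (mod 43)
4^4 = (4^2)^2 ≡ 16^2 = 256 ≡ 41 (mod 43)
4^6 = 4^4 · 4^2 ≡ 41 · 16 ≡ 11 (mod 43).

11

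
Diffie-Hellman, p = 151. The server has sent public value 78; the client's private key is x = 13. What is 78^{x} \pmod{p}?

94

Shared key K = 78^13 mod 151.
78^1 ≡ 78 (mod 151)
78^2 = (78^1)^2 ≡ 78^2 = 6084 ≡ 44 (mod 151)
78^4 = (78^2)^2 ≡ 44^2 = 1936 ≡ 124 (mod 151)
78^8 = (78^4)^2 ≡ 124^2 = 15376 ≡ 125 (mod 151)
78^13 = 78^8 · 78^4 · 78^1 ≡ 125 · 124 · 78 ≡ 94 (mod 151).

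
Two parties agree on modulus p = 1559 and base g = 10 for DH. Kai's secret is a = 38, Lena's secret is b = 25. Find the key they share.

1147

Lena sends B = g^b mod p = 10^25 mod 1559.
10^1 ≡ 10 (mod 1559)
10^2 = (10^1)^2 ≡ 10^2 = 100 ≡ 100 (mod 1559)
10^4 = (10^2)^2 ≡ 100^2 = 10000 ≡ 646 (mod 1559)
10^8 = (10^4)^2 ≡ 646^2 = 417316 ≡ 1063 (mod 1559)
10^16 = (10^8)^2 ≡ 1063^2 = 1129969 ≡ 1253 (mod 1559)
10^25 = 10^16 · 10^8 · 10^1 ≡ 1253 · 1063 · 10 ≡ 853 (mod 1559).
So B = 853. Kai then computes K = B^a mod p = 853^38 mod 1559.
853^1 ≡ 853 (mod 1559)
853^2 = (853^1)^2 ≡ 853^2 = 727609 ≡ 1115 (mod 1559)
853^4 = (853^2)^2 ≡ 1115^2 = 1243225 ≡ 702 (mod 1559)
853^8 = (853^4)^2 ≡ 702^2 = 492804 ≡ 160 (mod 1559)
853^16 = (853^8)^2 ≡ 160^2 = 25600 ≡ 656 (mod 1559)
853^32 = (853^16)^2 ≡ 656^2 = 430336 ≡ 52 (mod 1559)
853^38 = 853^32 · 853^4 · 853^2 ≡ 52 · 702 · 1115 ≡ 1147 (mod 1559).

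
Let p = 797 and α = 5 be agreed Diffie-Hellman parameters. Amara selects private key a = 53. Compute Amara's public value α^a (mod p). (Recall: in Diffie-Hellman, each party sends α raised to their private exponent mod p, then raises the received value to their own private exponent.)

Public value = 5^53 (mod 797).
5^1 ≡ 5 (mod 797)
5^2 = (5^1)^2 ≡ 5^2 = 25 ≡ 25 (mod 797)
5^4 = (5^2)^2 ≡ 25^2 = 625 ≡ 625 (mod 797)
5^8 = (5^4)^2 ≡ 625^2 = 390625 ≡ 95 (mod 797)
5^16 = (5^8)^2 ≡ 95^2 = 9025 ≡ 258 (mod 797)
5^32 = (5^16)^2 ≡ 258^2 = 66564 ≡ 413 (mod 797)
5^53 = 5^32 · 5^16 · 5^4 · 5^1 ≡ 413 · 258 · 625 · 5 ≡ 229 (mod 797).

229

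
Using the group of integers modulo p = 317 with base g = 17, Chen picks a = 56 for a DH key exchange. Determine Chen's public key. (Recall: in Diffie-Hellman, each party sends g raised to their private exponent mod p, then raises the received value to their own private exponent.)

Public value = 17^{56} \pmod{317}.
17^1 ≡ 17 (mod 317)
17^2 = (17^1)^2 ≡ 17^2 = 289 ≡ 289 (mod 317)
17^4 = (17^2)^2 ≡ 289^2 = 83521 ≡ 150 (mod 317)
17^8 = (17^4)^2 ≡ 150^2 = 22500 ≡ 310 (mod 317)
17^16 = (17^8)^2 ≡ 310^2 = 96100 ≡ 49 (mod 317)
17^32 = (17^16)^2 ≡ 49^2 = 2401 ≡ 182 (mod 317)
17^56 = 17^32 · 17^16 · 17^8 ≡ 182 · 49 · 310 ≡ 23 (mod 317).

23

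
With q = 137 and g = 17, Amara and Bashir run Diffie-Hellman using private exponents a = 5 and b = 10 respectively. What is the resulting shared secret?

Amara sends A = g^a mod q = 17^5 mod 137.
17^1 ≡ 17 (mod 137)
17^2 = (17^1)^2 ≡ 17^2 = 289 ≡ 15 (mod 137)
17^4 = (17^2)^2 ≡ 15^2 = 225 ≡ 88 (mod 137)
17^5 = 17^4 · 17^1 ≡ 88 · 17 ≡ 126 (mod 137).
So A = 126. Bashir then computes K = A^b mod q = 126^10 mod 137.
126^1 ≡ 126 (mod 137)
126^2 = (126^1)^2 ≡ 126^2 = 15876 ≡ 121 (mod 137)
126^4 = (126^2)^2 ≡ 121^2 = 14641 ≡ 119 (mod 137)
126^8 = (126^4)^2 ≡ 119^2 = 14161 ≡ 50 (mod 137)
126^10 = 126^8 · 126^2 ≡ 50 · 121 ≡ 22 (mod 137).

22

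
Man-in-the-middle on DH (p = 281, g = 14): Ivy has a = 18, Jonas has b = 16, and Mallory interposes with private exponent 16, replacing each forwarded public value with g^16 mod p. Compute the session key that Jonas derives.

16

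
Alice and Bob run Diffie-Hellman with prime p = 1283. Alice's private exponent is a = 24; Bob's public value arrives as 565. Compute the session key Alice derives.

139

Shared key K = 565^24 mod 1283.
565^1 ≡ 565 (mod 1283)
565^2 = (565^1)^2 ≡ 565^2 = 319225 ≡ 1041 (mod 1283)
565^4 = (565^2)^2 ≡ 1041^2 = 1083681 ≡ 829 (mod 1283)
565^8 = (565^4)^2 ≡ 829^2 = 687241 ≡ 836 (mod 1283)
565^16 = (565^8)^2 ≡ 836^2 = 698896 ≡ 944 (mod 1283)
565^24 = 565^16 · 565^8 ≡ 944 · 836 ≡ 139 (mod 1283).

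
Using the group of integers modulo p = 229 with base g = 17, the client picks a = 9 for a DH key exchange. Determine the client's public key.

16

Public value = 17^9 mod 229.
17^1 ≡ 17 (mod 229)
17^2 = (17^1)^2 ≡ 17^2 = 289 ≡ 60 (mod 229)
17^4 = (17^2)^2 ≡ 60^2 = 3600 ≡ 165 (mod 229)
17^8 = (17^4)^2 ≡ 165^2 = 27225 ≡ 203 (mod 229)
17^9 = 17^8 · 17^1 ≡ 203 · 17 ≡ 16 (mod 229).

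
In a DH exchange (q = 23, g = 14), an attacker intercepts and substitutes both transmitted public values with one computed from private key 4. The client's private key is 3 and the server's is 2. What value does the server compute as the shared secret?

The server receives an attacker's public value M = 14^4 mod 23 instead of the honest one.
14^1 ≡ 14 (mod 23)
14^2 = (14^1)^2 ≡ 14^2 = 196 ≡ 12 (mod 23)
14^4 = (14^2)^2 ≡ 12^2 = 144 ≡ 6 (mod 23)
So M = 6. The server computes K = M^2 mod 23.
6^1 ≡ 6 (mod 23)
6^2 = (6^1)^2 ≡ 6^2 = 36 ≡ 13 (mod 23)

13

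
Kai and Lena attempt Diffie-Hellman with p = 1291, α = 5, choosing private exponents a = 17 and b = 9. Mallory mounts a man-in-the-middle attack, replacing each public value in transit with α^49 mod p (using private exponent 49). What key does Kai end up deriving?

164

Kai receives Mallory's public value M = 5^49 mod 1291 instead of the honest one.
5^1 ≡ 5 (mod 1291)
5^2 = (5^1)^2 ≡ 5^2 = 25 ≡ 25 (mod 1291)
5^4 = (5^2)^2 ≡ 25^2 = 625 ≡ 625 (mod 1291)
5^8 = (5^4)^2 ≡ 625^2 = 390625 ≡ 743 (mod 1291)
5^16 = (5^8)^2 ≡ 743^2 = 552049 ≡ 792 (mod 1291)
5^32 = (5^16)^2 ≡ 792^2 = 627264 ≡ 1129 (mod 1291)
5^49 = 5^32 · 5^16 · 5^1 ≡ 1129 · 792 · 5 ≡ 107 (mod 1291).
So M = 107. Kai computes K = M^17 mod 1291.
107^1 ≡ 107 (mod 1291)
107^2 = (107^1)^2 ≡ 107^2 = 11449 ≡ 1121 (mod 1291)
107^4 = (107^2)^2 ≡ 1121^2 = 1256641 ≡ 498 (mod 1291)
107^8 = (107^4)^2 ≡ 498^2 = 248004 ≡ 132 (mod 1291)
107^16 = (107^8)^2 ≡ 132^2 = 17424 ≡ 641 (mod 1291)
107^17 = 107^16 · 107^1 ≡ 641 · 107 ≡ 164 (mod 1291).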